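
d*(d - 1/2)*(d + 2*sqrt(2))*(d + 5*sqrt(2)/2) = d^4 - d^3/2 + 9*sqrt(2)*d^3/2 - 9*sqrt(2)*d^2/4 + 10*d^2 - 5*d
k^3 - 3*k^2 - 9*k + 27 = (k - 3)^2*(k + 3)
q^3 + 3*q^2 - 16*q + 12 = (q - 2)*(q - 1)*(q + 6)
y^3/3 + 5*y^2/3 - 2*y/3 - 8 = (y/3 + 1)*(y - 2)*(y + 4)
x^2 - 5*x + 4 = (x - 4)*(x - 1)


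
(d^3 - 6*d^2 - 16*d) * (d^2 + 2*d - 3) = d^5 - 4*d^4 - 31*d^3 - 14*d^2 + 48*d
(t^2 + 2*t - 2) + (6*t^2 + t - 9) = 7*t^2 + 3*t - 11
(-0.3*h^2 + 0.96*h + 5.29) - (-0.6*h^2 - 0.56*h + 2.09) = 0.3*h^2 + 1.52*h + 3.2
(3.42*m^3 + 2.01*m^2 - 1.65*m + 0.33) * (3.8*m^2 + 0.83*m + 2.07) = 12.996*m^5 + 10.4766*m^4 + 2.4777*m^3 + 4.0452*m^2 - 3.1416*m + 0.6831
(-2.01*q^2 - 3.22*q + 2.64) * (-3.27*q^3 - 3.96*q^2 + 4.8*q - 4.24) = 6.5727*q^5 + 18.489*q^4 - 5.5296*q^3 - 17.388*q^2 + 26.3248*q - 11.1936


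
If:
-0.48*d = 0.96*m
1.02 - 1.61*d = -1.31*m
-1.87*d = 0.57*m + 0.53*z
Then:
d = 0.45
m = -0.23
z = -1.35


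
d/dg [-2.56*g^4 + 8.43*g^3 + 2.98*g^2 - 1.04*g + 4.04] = -10.24*g^3 + 25.29*g^2 + 5.96*g - 1.04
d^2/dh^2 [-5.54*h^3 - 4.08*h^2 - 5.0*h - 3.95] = -33.24*h - 8.16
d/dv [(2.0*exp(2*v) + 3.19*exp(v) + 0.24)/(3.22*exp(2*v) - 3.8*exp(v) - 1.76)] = (-17.8718*exp(2*v) - 8.5856*exp(v) - 4.7024)*exp(v)/(10.3684*exp(4*v) - 24.472*exp(3*v) + 3.1056*exp(2*v) + 13.376*exp(v) + 3.0976)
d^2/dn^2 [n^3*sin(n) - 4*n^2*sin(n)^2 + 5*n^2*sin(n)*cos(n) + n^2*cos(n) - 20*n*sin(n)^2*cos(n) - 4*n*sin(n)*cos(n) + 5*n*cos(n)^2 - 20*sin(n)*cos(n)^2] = -n^3*sin(n) - 10*n^2*sin(2*n) + 5*n^2*cos(n) - 8*n^2*cos(2*n) + 2*n*sin(n) - 8*n*sin(2*n) + 5*n*cos(n) + 10*n*cos(2*n) - 45*n*cos(3*n) + 15*sin(n) - 5*sin(2*n) + 15*sin(3*n) + 2*cos(n) - 4*cos(2*n) - 4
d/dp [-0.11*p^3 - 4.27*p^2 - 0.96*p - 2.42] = -0.33*p^2 - 8.54*p - 0.96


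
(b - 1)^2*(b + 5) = b^3 + 3*b^2 - 9*b + 5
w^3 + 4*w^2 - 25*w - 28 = (w - 4)*(w + 1)*(w + 7)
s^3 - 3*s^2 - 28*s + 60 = (s - 6)*(s - 2)*(s + 5)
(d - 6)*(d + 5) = d^2 - d - 30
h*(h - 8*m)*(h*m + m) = h^3*m - 8*h^2*m^2 + h^2*m - 8*h*m^2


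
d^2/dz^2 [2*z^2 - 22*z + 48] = 4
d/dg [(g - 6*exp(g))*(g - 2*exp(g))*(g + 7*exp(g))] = -g^2*exp(g) + 3*g^2 - 88*g*exp(2*g) - 2*g*exp(g) + 252*exp(3*g) - 44*exp(2*g)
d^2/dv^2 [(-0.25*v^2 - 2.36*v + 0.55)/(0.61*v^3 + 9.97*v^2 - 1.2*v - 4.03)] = (-0.18605*v^6 - 5.26893600000001*v^5 - 84.759012*v^4 - 433.694378*v^3 + 195.719664*v^2 - 600.304866*v + 60.48648)/(0.226981*v^9 + 11.129511*v^8 + 180.564087*v^7 + 942.740044*v^6 - 502.263546*v^5 - 1140.986721*v^4 + 317.282367*v^3 + 468.355719*v^2 - 58.46724*v - 65.450827)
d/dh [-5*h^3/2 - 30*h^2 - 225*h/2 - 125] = -15*h^2/2 - 60*h - 225/2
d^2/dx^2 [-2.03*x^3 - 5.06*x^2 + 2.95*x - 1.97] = -12.18*x - 10.12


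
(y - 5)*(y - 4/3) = y^2 - 19*y/3 + 20/3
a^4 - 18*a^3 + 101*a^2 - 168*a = a*(a - 8)*(a - 7)*(a - 3)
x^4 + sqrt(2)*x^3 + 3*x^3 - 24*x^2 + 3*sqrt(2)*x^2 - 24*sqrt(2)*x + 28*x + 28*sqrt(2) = (x - 2)^2*(x + 7)*(x + sqrt(2))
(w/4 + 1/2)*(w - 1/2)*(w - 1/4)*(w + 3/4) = w^4/4 + w^3/2 - 7*w^2/64 - 25*w/128 + 3/64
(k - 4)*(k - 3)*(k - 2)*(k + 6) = k^4 - 3*k^3 - 28*k^2 + 132*k - 144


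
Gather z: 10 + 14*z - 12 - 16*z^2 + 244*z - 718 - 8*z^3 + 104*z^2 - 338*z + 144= -8*z^3 + 88*z^2 - 80*z - 576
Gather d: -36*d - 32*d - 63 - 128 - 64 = -68*d - 255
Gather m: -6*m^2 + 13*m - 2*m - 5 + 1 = -6*m^2 + 11*m - 4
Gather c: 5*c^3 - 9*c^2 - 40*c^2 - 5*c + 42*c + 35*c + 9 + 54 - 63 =5*c^3 - 49*c^2 + 72*c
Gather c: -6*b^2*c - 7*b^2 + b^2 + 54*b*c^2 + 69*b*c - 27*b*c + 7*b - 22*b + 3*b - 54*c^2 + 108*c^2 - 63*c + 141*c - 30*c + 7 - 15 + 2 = -6*b^2 - 12*b + c^2*(54*b + 54) + c*(-6*b^2 + 42*b + 48) - 6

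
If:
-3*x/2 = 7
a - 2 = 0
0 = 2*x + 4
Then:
No Solution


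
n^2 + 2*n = n*(n + 2)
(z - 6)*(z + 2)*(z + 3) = z^3 - z^2 - 24*z - 36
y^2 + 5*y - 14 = (y - 2)*(y + 7)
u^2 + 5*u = u*(u + 5)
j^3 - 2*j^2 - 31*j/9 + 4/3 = (j - 3)*(j - 1/3)*(j + 4/3)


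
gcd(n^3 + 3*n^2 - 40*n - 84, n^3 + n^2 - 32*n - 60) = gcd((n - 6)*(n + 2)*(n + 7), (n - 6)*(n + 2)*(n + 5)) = n^2 - 4*n - 12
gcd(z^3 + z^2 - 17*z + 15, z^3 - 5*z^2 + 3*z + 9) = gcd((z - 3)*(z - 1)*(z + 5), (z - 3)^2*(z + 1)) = z - 3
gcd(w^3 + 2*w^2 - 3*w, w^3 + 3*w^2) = w^2 + 3*w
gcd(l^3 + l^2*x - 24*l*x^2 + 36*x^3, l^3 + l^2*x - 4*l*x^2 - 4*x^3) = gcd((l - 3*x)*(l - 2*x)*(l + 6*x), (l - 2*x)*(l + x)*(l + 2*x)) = -l + 2*x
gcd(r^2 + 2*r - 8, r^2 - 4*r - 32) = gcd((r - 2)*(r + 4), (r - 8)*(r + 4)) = r + 4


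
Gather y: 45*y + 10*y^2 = 10*y^2 + 45*y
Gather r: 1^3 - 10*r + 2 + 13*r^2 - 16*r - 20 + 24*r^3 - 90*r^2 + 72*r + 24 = 24*r^3 - 77*r^2 + 46*r + 7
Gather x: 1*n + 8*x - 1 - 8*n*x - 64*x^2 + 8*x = n - 64*x^2 + x*(16 - 8*n) - 1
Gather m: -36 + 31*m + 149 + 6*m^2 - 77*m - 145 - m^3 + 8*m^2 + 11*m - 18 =-m^3 + 14*m^2 - 35*m - 50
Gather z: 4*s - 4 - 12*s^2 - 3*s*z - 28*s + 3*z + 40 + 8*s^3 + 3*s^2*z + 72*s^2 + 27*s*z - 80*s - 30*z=8*s^3 + 60*s^2 - 104*s + z*(3*s^2 + 24*s - 27) + 36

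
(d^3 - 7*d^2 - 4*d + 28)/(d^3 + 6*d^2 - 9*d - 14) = (d^2 - 5*d - 14)/(d^2 + 8*d + 7)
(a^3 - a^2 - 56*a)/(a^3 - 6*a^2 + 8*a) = (a^2 - a - 56)/(a^2 - 6*a + 8)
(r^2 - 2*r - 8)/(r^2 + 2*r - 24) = (r + 2)/(r + 6)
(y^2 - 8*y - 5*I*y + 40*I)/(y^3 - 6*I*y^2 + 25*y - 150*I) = (y - 8)/(y^2 - I*y + 30)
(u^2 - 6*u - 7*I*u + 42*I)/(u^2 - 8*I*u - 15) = (-u^2 + 6*u + 7*I*u - 42*I)/(-u^2 + 8*I*u + 15)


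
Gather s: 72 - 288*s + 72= 144 - 288*s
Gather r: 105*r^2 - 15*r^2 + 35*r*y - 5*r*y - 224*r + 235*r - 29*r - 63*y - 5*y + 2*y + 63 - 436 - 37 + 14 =90*r^2 + r*(30*y - 18) - 66*y - 396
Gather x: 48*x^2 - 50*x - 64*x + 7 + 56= 48*x^2 - 114*x + 63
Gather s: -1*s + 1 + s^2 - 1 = s^2 - s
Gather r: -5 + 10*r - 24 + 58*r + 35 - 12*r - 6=56*r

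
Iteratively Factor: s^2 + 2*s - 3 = (s - 1)*(s + 3)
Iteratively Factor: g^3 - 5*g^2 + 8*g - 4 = (g - 1)*(g^2 - 4*g + 4) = (g - 2)*(g - 1)*(g - 2)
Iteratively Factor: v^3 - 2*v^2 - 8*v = (v + 2)*(v^2 - 4*v) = v*(v + 2)*(v - 4)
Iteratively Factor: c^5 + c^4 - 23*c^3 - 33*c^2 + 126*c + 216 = (c + 2)*(c^4 - c^3 - 21*c^2 + 9*c + 108) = (c - 3)*(c + 2)*(c^3 + 2*c^2 - 15*c - 36) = (c - 3)*(c + 2)*(c + 3)*(c^2 - c - 12) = (c - 3)*(c + 2)*(c + 3)^2*(c - 4)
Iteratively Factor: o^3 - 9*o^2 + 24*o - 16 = (o - 1)*(o^2 - 8*o + 16) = (o - 4)*(o - 1)*(o - 4)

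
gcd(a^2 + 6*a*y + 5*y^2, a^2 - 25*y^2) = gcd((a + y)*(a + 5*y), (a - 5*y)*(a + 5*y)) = a + 5*y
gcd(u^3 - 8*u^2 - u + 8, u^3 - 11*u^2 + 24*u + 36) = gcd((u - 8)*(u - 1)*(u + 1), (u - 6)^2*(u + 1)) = u + 1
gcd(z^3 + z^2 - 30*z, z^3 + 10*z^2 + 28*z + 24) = z + 6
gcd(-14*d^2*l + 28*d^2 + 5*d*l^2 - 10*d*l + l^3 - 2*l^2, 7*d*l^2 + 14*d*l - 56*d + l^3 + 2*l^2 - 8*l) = 7*d*l - 14*d + l^2 - 2*l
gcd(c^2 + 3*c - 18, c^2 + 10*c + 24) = c + 6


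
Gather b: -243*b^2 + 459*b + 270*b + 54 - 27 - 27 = -243*b^2 + 729*b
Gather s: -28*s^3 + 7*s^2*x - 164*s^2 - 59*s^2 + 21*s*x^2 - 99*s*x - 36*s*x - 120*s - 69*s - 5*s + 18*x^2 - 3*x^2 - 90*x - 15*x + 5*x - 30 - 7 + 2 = -28*s^3 + s^2*(7*x - 223) + s*(21*x^2 - 135*x - 194) + 15*x^2 - 100*x - 35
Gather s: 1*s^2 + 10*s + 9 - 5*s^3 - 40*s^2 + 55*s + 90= -5*s^3 - 39*s^2 + 65*s + 99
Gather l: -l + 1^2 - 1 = -l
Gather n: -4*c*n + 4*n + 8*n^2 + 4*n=8*n^2 + n*(8 - 4*c)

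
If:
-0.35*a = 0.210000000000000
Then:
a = -0.60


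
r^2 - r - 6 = (r - 3)*(r + 2)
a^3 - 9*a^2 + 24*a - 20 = (a - 5)*(a - 2)^2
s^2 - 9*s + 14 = (s - 7)*(s - 2)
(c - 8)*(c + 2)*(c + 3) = c^3 - 3*c^2 - 34*c - 48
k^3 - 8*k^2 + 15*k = k*(k - 5)*(k - 3)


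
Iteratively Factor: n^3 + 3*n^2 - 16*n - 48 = (n + 3)*(n^2 - 16) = (n + 3)*(n + 4)*(n - 4)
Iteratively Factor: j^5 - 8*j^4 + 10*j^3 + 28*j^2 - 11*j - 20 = (j - 1)*(j^4 - 7*j^3 + 3*j^2 + 31*j + 20) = (j - 1)*(j + 1)*(j^3 - 8*j^2 + 11*j + 20) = (j - 1)*(j + 1)^2*(j^2 - 9*j + 20) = (j - 5)*(j - 1)*(j + 1)^2*(j - 4)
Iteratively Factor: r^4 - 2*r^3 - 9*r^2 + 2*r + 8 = (r + 2)*(r^3 - 4*r^2 - r + 4) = (r - 4)*(r + 2)*(r^2 - 1) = (r - 4)*(r - 1)*(r + 2)*(r + 1)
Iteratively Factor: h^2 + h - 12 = (h + 4)*(h - 3)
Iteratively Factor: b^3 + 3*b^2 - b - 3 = (b + 3)*(b^2 - 1) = (b + 1)*(b + 3)*(b - 1)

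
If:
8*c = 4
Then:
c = 1/2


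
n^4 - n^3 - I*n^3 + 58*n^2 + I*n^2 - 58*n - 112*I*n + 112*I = (n - 1)*(n - 7*I)*(n - 2*I)*(n + 8*I)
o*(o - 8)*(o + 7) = o^3 - o^2 - 56*o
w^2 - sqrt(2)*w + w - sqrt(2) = (w + 1)*(w - sqrt(2))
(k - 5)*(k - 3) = k^2 - 8*k + 15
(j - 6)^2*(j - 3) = j^3 - 15*j^2 + 72*j - 108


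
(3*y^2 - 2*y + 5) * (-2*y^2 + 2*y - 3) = -6*y^4 + 10*y^3 - 23*y^2 + 16*y - 15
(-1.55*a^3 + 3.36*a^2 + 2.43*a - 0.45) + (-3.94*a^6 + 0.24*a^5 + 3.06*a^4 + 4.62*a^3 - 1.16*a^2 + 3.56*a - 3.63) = -3.94*a^6 + 0.24*a^5 + 3.06*a^4 + 3.07*a^3 + 2.2*a^2 + 5.99*a - 4.08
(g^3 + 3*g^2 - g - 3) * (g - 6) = g^4 - 3*g^3 - 19*g^2 + 3*g + 18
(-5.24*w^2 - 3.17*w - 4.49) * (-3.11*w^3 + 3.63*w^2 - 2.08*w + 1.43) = 16.2964*w^5 - 9.1625*w^4 + 13.356*w^3 - 17.1983*w^2 + 4.8061*w - 6.4207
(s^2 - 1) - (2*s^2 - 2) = 1 - s^2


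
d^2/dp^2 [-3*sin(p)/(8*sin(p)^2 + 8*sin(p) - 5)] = 3*(64*sin(p)^5 - 64*sin(p)^4 + 112*sin(p)^3 + 40*sin(p)^2 - 215*sin(p) - 80)/(8*sin(p)^2 + 8*sin(p) - 5)^3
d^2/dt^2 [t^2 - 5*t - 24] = 2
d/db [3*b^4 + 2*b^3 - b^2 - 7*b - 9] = 12*b^3 + 6*b^2 - 2*b - 7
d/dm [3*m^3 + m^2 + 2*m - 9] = 9*m^2 + 2*m + 2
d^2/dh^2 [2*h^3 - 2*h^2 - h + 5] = 12*h - 4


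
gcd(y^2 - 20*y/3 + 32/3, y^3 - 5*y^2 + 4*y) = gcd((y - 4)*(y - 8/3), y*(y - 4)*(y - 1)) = y - 4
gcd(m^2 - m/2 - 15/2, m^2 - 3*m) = m - 3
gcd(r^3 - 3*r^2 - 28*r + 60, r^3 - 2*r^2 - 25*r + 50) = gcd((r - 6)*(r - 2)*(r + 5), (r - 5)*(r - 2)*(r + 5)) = r^2 + 3*r - 10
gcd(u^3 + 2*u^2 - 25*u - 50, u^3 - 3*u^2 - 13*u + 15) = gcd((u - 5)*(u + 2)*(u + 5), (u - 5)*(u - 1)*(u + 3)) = u - 5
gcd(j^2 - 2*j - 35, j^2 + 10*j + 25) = j + 5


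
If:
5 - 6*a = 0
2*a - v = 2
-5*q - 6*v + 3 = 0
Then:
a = 5/6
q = 1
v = -1/3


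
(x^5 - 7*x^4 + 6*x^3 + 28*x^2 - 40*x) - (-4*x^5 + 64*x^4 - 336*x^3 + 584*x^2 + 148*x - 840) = 5*x^5 - 71*x^4 + 342*x^3 - 556*x^2 - 188*x + 840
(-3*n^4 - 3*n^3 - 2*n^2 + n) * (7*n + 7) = -21*n^5 - 42*n^4 - 35*n^3 - 7*n^2 + 7*n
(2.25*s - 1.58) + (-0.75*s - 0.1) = 1.5*s - 1.68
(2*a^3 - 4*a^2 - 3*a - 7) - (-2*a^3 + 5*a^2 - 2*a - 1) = 4*a^3 - 9*a^2 - a - 6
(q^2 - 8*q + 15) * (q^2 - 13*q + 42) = q^4 - 21*q^3 + 161*q^2 - 531*q + 630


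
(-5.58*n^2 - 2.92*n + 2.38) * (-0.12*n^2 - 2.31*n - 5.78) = 0.6696*n^4 + 13.2402*n^3 + 38.712*n^2 + 11.3798*n - 13.7564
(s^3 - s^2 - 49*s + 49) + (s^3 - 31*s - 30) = 2*s^3 - s^2 - 80*s + 19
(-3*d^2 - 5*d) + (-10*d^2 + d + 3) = -13*d^2 - 4*d + 3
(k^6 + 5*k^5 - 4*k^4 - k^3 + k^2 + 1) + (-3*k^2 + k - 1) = k^6 + 5*k^5 - 4*k^4 - k^3 - 2*k^2 + k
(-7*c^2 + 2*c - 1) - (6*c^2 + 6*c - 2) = -13*c^2 - 4*c + 1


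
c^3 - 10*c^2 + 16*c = c*(c - 8)*(c - 2)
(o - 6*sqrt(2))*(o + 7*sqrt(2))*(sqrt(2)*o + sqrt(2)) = sqrt(2)*o^3 + sqrt(2)*o^2 + 2*o^2 - 84*sqrt(2)*o + 2*o - 84*sqrt(2)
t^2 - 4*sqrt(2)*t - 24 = (t - 6*sqrt(2))*(t + 2*sqrt(2))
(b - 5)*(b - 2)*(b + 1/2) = b^3 - 13*b^2/2 + 13*b/2 + 5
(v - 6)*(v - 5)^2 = v^3 - 16*v^2 + 85*v - 150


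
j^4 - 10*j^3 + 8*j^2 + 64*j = j*(j - 8)*(j - 4)*(j + 2)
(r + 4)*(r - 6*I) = r^2 + 4*r - 6*I*r - 24*I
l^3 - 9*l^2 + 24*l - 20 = (l - 5)*(l - 2)^2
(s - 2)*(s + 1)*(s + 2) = s^3 + s^2 - 4*s - 4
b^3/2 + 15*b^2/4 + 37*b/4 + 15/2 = (b/2 + 1)*(b + 5/2)*(b + 3)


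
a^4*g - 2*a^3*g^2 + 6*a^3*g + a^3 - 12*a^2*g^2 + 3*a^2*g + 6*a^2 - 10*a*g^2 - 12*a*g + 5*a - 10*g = (a + 1)*(a + 5)*(a - 2*g)*(a*g + 1)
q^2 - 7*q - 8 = (q - 8)*(q + 1)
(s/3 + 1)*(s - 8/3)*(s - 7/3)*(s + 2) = s^4/3 - 115*s^2/27 + 10*s/27 + 112/9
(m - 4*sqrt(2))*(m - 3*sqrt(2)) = m^2 - 7*sqrt(2)*m + 24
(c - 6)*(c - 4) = c^2 - 10*c + 24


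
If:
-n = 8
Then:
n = -8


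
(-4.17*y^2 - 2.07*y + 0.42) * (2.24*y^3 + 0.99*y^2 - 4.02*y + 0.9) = -9.3408*y^5 - 8.7651*y^4 + 15.6549*y^3 + 4.9842*y^2 - 3.5514*y + 0.378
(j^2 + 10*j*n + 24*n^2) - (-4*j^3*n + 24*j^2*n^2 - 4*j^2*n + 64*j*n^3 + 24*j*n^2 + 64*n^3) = 4*j^3*n - 24*j^2*n^2 + 4*j^2*n + j^2 - 64*j*n^3 - 24*j*n^2 + 10*j*n - 64*n^3 + 24*n^2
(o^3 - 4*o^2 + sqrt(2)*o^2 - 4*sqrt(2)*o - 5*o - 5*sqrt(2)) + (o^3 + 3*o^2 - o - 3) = 2*o^3 - o^2 + sqrt(2)*o^2 - 6*o - 4*sqrt(2)*o - 5*sqrt(2) - 3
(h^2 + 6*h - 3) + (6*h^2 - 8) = 7*h^2 + 6*h - 11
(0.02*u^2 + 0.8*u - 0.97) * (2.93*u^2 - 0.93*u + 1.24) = 0.0586*u^4 + 2.3254*u^3 - 3.5613*u^2 + 1.8941*u - 1.2028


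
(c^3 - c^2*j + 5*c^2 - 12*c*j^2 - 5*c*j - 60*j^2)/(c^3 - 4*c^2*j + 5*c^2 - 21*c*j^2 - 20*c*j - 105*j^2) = (c - 4*j)/(c - 7*j)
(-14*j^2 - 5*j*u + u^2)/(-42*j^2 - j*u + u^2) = (2*j + u)/(6*j + u)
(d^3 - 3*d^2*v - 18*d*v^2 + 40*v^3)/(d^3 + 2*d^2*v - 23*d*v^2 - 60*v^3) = (d - 2*v)/(d + 3*v)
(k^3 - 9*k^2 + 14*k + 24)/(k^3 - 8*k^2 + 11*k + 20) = (k - 6)/(k - 5)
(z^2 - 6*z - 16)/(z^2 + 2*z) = (z - 8)/z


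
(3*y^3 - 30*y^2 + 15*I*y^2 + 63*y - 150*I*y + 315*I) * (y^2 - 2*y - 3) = 3*y^5 - 36*y^4 + 15*I*y^4 + 114*y^3 - 180*I*y^3 - 36*y^2 + 570*I*y^2 - 189*y - 180*I*y - 945*I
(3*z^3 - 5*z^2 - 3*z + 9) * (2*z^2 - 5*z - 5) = 6*z^5 - 25*z^4 + 4*z^3 + 58*z^2 - 30*z - 45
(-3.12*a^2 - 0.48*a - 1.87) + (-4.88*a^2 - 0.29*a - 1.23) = -8.0*a^2 - 0.77*a - 3.1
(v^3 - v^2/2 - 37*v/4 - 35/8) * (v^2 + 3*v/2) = v^5 + v^4 - 10*v^3 - 73*v^2/4 - 105*v/16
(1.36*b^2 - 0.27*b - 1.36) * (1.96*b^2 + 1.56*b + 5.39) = 2.6656*b^4 + 1.5924*b^3 + 4.2436*b^2 - 3.5769*b - 7.3304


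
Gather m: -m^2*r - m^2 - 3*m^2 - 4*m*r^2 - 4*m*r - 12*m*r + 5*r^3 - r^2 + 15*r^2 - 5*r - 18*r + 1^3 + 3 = m^2*(-r - 4) + m*(-4*r^2 - 16*r) + 5*r^3 + 14*r^2 - 23*r + 4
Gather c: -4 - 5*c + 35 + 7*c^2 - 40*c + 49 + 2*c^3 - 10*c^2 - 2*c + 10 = 2*c^3 - 3*c^2 - 47*c + 90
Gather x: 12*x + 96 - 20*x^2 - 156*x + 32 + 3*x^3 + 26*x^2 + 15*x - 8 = 3*x^3 + 6*x^2 - 129*x + 120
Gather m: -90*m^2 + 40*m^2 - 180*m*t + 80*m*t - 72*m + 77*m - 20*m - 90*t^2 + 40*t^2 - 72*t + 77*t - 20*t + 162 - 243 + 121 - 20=-50*m^2 + m*(-100*t - 15) - 50*t^2 - 15*t + 20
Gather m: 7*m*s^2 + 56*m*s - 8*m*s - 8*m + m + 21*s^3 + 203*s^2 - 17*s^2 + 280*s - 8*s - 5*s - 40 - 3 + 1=m*(7*s^2 + 48*s - 7) + 21*s^3 + 186*s^2 + 267*s - 42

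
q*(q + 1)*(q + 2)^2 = q^4 + 5*q^3 + 8*q^2 + 4*q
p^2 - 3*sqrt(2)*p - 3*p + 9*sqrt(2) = (p - 3)*(p - 3*sqrt(2))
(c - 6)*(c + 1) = c^2 - 5*c - 6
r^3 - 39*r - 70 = (r - 7)*(r + 2)*(r + 5)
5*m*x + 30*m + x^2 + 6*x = (5*m + x)*(x + 6)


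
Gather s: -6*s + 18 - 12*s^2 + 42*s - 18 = -12*s^2 + 36*s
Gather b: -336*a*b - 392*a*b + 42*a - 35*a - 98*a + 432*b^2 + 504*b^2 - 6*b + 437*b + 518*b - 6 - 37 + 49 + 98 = -91*a + 936*b^2 + b*(949 - 728*a) + 104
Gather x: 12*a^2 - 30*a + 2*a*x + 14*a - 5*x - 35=12*a^2 - 16*a + x*(2*a - 5) - 35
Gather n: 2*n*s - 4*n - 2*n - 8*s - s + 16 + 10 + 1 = n*(2*s - 6) - 9*s + 27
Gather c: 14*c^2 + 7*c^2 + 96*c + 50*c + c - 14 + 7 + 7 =21*c^2 + 147*c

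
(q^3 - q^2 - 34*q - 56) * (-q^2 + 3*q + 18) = -q^5 + 4*q^4 + 49*q^3 - 64*q^2 - 780*q - 1008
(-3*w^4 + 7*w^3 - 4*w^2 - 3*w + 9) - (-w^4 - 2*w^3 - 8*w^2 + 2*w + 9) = -2*w^4 + 9*w^3 + 4*w^2 - 5*w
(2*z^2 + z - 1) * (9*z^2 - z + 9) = 18*z^4 + 7*z^3 + 8*z^2 + 10*z - 9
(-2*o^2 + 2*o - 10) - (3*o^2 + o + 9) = -5*o^2 + o - 19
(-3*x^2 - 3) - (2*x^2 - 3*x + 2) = -5*x^2 + 3*x - 5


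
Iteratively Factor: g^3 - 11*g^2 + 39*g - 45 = (g - 5)*(g^2 - 6*g + 9) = (g - 5)*(g - 3)*(g - 3)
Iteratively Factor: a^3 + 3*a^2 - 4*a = (a - 1)*(a^2 + 4*a) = a*(a - 1)*(a + 4)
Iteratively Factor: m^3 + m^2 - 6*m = (m + 3)*(m^2 - 2*m) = m*(m + 3)*(m - 2)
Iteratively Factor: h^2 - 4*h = (h - 4)*(h)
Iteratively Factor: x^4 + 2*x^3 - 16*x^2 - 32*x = (x)*(x^3 + 2*x^2 - 16*x - 32) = x*(x + 4)*(x^2 - 2*x - 8) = x*(x - 4)*(x + 4)*(x + 2)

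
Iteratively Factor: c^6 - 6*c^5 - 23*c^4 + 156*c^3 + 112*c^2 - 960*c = (c - 4)*(c^5 - 2*c^4 - 31*c^3 + 32*c^2 + 240*c) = (c - 4)*(c + 4)*(c^4 - 6*c^3 - 7*c^2 + 60*c) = (c - 5)*(c - 4)*(c + 4)*(c^3 - c^2 - 12*c) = (c - 5)*(c - 4)^2*(c + 4)*(c^2 + 3*c) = c*(c - 5)*(c - 4)^2*(c + 4)*(c + 3)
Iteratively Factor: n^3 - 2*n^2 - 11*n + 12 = (n + 3)*(n^2 - 5*n + 4) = (n - 1)*(n + 3)*(n - 4)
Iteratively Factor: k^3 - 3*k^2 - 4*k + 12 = (k + 2)*(k^2 - 5*k + 6) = (k - 3)*(k + 2)*(k - 2)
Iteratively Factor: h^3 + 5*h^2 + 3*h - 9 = (h - 1)*(h^2 + 6*h + 9) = (h - 1)*(h + 3)*(h + 3)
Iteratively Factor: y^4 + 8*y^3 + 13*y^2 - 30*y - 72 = (y - 2)*(y^3 + 10*y^2 + 33*y + 36) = (y - 2)*(y + 3)*(y^2 + 7*y + 12) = (y - 2)*(y + 3)*(y + 4)*(y + 3)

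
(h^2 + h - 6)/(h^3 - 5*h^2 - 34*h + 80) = (h + 3)/(h^2 - 3*h - 40)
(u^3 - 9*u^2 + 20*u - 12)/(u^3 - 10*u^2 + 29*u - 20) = (u^2 - 8*u + 12)/(u^2 - 9*u + 20)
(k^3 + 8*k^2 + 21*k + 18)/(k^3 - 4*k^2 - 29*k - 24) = (k^2 + 5*k + 6)/(k^2 - 7*k - 8)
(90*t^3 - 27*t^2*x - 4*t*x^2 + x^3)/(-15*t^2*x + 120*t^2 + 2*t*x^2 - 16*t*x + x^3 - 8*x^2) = (-6*t + x)/(x - 8)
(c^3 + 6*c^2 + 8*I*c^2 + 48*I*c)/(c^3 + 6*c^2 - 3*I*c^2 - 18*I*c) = (c + 8*I)/(c - 3*I)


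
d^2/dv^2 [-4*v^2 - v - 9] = -8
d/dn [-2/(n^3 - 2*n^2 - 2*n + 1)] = 2*(3*n^2 - 4*n - 2)/(n^3 - 2*n^2 - 2*n + 1)^2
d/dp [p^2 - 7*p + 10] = 2*p - 7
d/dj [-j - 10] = -1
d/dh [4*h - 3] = 4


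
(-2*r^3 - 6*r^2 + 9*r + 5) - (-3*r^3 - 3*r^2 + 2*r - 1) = r^3 - 3*r^2 + 7*r + 6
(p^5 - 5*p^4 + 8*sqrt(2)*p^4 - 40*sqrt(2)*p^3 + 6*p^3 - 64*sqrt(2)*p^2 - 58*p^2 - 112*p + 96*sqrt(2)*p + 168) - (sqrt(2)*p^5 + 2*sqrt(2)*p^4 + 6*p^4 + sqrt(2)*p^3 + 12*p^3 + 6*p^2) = -sqrt(2)*p^5 + p^5 - 11*p^4 + 6*sqrt(2)*p^4 - 41*sqrt(2)*p^3 - 6*p^3 - 64*sqrt(2)*p^2 - 64*p^2 - 112*p + 96*sqrt(2)*p + 168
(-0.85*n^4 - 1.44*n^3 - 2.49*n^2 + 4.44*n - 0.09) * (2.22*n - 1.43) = -1.887*n^5 - 1.9813*n^4 - 3.4686*n^3 + 13.4175*n^2 - 6.549*n + 0.1287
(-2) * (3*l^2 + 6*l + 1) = -6*l^2 - 12*l - 2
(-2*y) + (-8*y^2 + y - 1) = -8*y^2 - y - 1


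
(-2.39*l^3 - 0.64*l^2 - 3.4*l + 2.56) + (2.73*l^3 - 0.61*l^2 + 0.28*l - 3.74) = 0.34*l^3 - 1.25*l^2 - 3.12*l - 1.18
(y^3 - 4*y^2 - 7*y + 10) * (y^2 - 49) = y^5 - 4*y^4 - 56*y^3 + 206*y^2 + 343*y - 490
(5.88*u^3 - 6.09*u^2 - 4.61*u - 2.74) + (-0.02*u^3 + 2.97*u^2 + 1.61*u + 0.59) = 5.86*u^3 - 3.12*u^2 - 3.0*u - 2.15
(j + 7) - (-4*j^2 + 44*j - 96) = 4*j^2 - 43*j + 103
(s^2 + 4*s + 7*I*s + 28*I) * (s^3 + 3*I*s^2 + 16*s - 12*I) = s^5 + 4*s^4 + 10*I*s^4 - 5*s^3 + 40*I*s^3 - 20*s^2 + 100*I*s^2 + 84*s + 400*I*s + 336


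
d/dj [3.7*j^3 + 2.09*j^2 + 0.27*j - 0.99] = 11.1*j^2 + 4.18*j + 0.27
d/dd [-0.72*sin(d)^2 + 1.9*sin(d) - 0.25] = (1.9 - 1.44*sin(d))*cos(d)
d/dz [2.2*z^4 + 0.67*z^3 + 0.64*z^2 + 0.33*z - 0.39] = 8.8*z^3 + 2.01*z^2 + 1.28*z + 0.33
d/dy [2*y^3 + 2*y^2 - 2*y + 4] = 6*y^2 + 4*y - 2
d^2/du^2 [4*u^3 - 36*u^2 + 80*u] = 24*u - 72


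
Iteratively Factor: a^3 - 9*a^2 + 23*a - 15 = (a - 1)*(a^2 - 8*a + 15) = (a - 3)*(a - 1)*(a - 5)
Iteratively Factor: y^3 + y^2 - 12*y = (y)*(y^2 + y - 12) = y*(y - 3)*(y + 4)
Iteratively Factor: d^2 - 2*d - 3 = (d + 1)*(d - 3)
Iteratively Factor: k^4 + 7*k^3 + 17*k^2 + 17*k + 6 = (k + 1)*(k^3 + 6*k^2 + 11*k + 6) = (k + 1)*(k + 3)*(k^2 + 3*k + 2) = (k + 1)^2*(k + 3)*(k + 2)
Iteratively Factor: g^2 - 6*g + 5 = (g - 5)*(g - 1)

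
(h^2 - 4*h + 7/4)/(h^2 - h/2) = (h - 7/2)/h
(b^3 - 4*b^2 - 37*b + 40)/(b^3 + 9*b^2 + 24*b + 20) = (b^2 - 9*b + 8)/(b^2 + 4*b + 4)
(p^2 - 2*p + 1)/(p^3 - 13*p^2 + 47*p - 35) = (p - 1)/(p^2 - 12*p + 35)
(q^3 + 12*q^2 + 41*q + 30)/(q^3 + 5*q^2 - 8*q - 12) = (q + 5)/(q - 2)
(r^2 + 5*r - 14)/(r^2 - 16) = (r^2 + 5*r - 14)/(r^2 - 16)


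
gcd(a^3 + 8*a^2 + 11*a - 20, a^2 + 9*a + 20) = a^2 + 9*a + 20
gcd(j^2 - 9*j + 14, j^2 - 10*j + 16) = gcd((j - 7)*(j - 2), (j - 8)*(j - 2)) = j - 2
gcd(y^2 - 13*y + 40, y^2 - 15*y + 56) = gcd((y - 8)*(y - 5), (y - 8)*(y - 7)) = y - 8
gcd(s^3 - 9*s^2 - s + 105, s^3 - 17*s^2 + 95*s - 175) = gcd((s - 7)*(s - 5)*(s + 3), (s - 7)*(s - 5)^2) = s^2 - 12*s + 35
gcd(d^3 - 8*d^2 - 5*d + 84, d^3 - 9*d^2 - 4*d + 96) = d^2 - d - 12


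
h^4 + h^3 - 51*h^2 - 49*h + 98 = (h - 7)*(h - 1)*(h + 2)*(h + 7)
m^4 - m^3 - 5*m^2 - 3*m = m*(m - 3)*(m + 1)^2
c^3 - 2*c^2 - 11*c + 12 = (c - 4)*(c - 1)*(c + 3)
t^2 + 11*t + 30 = (t + 5)*(t + 6)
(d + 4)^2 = d^2 + 8*d + 16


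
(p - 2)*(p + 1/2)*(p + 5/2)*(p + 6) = p^4 + 7*p^3 + 5*p^2/4 - 31*p - 15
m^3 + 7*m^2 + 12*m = m*(m + 3)*(m + 4)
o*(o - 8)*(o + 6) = o^3 - 2*o^2 - 48*o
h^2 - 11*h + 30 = (h - 6)*(h - 5)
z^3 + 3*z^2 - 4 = (z - 1)*(z + 2)^2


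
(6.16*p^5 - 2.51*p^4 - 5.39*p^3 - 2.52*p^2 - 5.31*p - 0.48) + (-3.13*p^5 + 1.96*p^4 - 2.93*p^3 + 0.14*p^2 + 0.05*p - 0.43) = 3.03*p^5 - 0.55*p^4 - 8.32*p^3 - 2.38*p^2 - 5.26*p - 0.91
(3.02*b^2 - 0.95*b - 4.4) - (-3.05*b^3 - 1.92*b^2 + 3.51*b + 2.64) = 3.05*b^3 + 4.94*b^2 - 4.46*b - 7.04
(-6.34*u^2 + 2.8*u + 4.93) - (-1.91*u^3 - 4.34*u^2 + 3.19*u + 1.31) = 1.91*u^3 - 2.0*u^2 - 0.39*u + 3.62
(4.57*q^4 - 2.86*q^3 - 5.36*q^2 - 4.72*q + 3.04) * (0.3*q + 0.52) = 1.371*q^5 + 1.5184*q^4 - 3.0952*q^3 - 4.2032*q^2 - 1.5424*q + 1.5808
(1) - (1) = 0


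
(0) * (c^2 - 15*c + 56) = 0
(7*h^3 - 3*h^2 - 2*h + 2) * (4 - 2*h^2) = -14*h^5 + 6*h^4 + 32*h^3 - 16*h^2 - 8*h + 8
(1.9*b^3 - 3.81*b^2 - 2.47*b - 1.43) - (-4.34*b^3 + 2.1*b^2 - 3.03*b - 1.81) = 6.24*b^3 - 5.91*b^2 + 0.56*b + 0.38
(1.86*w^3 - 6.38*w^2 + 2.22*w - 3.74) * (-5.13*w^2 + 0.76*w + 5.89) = -9.5418*w^5 + 34.143*w^4 - 5.282*w^3 - 16.7048*w^2 + 10.2334*w - 22.0286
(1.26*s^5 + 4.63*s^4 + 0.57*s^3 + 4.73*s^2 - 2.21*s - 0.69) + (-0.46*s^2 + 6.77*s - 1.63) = 1.26*s^5 + 4.63*s^4 + 0.57*s^3 + 4.27*s^2 + 4.56*s - 2.32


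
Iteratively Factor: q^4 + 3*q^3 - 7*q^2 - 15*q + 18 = (q - 2)*(q^3 + 5*q^2 + 3*q - 9) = (q - 2)*(q - 1)*(q^2 + 6*q + 9) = (q - 2)*(q - 1)*(q + 3)*(q + 3)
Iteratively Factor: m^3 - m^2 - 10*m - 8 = (m - 4)*(m^2 + 3*m + 2) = (m - 4)*(m + 2)*(m + 1)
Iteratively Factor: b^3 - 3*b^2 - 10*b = (b + 2)*(b^2 - 5*b) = b*(b + 2)*(b - 5)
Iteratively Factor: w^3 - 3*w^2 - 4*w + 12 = (w + 2)*(w^2 - 5*w + 6) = (w - 2)*(w + 2)*(w - 3)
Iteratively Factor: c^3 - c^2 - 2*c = (c + 1)*(c^2 - 2*c) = (c - 2)*(c + 1)*(c)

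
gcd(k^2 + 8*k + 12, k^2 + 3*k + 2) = k + 2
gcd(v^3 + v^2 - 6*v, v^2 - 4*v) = v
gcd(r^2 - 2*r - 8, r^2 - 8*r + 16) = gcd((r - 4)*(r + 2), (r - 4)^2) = r - 4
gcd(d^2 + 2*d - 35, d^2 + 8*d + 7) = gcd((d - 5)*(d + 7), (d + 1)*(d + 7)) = d + 7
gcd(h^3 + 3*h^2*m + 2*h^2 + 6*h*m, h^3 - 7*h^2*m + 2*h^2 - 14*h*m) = h^2 + 2*h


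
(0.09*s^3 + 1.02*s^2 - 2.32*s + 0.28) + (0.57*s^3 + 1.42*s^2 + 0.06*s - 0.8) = 0.66*s^3 + 2.44*s^2 - 2.26*s - 0.52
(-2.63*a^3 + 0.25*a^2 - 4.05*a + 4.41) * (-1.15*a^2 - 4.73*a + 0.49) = 3.0245*a^5 + 12.1524*a^4 + 2.1863*a^3 + 14.2075*a^2 - 22.8438*a + 2.1609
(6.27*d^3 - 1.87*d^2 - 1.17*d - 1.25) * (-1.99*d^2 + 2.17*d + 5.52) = -12.4773*d^5 + 17.3272*d^4 + 32.8808*d^3 - 10.3738*d^2 - 9.1709*d - 6.9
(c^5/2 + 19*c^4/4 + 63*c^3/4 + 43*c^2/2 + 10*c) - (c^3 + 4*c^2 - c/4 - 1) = c^5/2 + 19*c^4/4 + 59*c^3/4 + 35*c^2/2 + 41*c/4 + 1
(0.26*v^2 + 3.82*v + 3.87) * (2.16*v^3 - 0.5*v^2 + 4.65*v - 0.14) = 0.5616*v^5 + 8.1212*v^4 + 7.6582*v^3 + 15.7916*v^2 + 17.4607*v - 0.5418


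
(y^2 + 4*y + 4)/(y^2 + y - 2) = (y + 2)/(y - 1)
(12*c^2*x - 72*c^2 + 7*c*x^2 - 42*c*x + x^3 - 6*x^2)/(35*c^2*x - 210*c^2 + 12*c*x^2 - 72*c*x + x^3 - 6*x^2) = (12*c^2 + 7*c*x + x^2)/(35*c^2 + 12*c*x + x^2)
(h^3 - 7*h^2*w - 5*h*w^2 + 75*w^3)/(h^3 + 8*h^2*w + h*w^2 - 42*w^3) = (-h^2 + 10*h*w - 25*w^2)/(-h^2 - 5*h*w + 14*w^2)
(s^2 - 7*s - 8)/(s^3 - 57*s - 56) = 1/(s + 7)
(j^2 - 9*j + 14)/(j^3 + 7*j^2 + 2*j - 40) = (j - 7)/(j^2 + 9*j + 20)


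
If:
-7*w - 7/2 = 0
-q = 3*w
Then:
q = 3/2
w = -1/2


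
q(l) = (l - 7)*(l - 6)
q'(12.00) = 11.00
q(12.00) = 30.00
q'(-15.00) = -43.00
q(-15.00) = 462.00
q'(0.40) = -12.20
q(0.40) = 36.96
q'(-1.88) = -16.76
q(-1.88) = 69.97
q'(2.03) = -8.94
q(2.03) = 19.73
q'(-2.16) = -17.32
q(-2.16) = 74.75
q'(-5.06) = -23.12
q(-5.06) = 133.38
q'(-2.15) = -17.30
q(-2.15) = 74.57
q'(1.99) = -9.02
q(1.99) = 20.09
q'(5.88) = -1.24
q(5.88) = 0.13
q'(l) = 2*l - 13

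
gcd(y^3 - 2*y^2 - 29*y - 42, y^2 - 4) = y + 2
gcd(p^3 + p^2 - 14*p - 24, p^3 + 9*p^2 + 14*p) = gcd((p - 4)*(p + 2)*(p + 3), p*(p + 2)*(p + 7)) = p + 2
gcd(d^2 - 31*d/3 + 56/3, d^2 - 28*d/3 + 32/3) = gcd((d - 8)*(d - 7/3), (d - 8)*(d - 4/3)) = d - 8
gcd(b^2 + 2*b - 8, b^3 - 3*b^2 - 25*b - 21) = 1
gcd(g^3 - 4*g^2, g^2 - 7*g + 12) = g - 4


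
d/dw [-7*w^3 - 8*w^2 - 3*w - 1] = -21*w^2 - 16*w - 3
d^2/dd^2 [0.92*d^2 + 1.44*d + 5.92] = 1.84000000000000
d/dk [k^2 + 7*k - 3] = 2*k + 7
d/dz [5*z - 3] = 5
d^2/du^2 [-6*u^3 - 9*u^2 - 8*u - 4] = -36*u - 18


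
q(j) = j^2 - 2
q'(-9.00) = -18.00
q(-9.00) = 79.00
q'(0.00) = 0.00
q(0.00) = -2.00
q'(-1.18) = -2.36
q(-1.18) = -0.61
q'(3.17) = 6.34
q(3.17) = 8.05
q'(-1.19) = -2.38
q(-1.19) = -0.58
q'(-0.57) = -1.14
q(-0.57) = -1.68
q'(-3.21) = -6.42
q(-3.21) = 8.30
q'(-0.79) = -1.58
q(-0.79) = -1.38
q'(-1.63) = -3.26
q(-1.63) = 0.66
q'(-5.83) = -11.66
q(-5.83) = 31.99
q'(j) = 2*j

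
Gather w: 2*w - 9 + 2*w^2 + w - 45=2*w^2 + 3*w - 54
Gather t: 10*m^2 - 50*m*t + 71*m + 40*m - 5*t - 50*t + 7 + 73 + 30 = 10*m^2 + 111*m + t*(-50*m - 55) + 110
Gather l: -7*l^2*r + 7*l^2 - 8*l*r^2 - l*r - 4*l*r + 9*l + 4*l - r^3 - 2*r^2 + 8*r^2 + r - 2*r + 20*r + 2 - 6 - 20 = l^2*(7 - 7*r) + l*(-8*r^2 - 5*r + 13) - r^3 + 6*r^2 + 19*r - 24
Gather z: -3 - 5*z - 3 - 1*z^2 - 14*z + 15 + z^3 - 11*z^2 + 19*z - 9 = z^3 - 12*z^2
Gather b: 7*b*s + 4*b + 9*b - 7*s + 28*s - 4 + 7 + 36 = b*(7*s + 13) + 21*s + 39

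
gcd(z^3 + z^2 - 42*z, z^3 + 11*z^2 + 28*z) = z^2 + 7*z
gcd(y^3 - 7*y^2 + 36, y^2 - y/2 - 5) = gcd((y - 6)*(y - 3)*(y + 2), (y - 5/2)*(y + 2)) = y + 2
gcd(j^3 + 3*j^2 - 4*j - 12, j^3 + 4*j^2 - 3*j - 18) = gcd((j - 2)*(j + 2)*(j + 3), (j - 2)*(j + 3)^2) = j^2 + j - 6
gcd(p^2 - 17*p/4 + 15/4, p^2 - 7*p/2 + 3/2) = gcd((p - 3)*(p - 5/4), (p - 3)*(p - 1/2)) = p - 3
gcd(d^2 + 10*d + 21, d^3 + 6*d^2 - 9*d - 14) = d + 7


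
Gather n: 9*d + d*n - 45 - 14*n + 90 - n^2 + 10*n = 9*d - n^2 + n*(d - 4) + 45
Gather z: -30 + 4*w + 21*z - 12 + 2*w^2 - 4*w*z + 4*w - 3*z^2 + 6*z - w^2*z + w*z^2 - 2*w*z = 2*w^2 + 8*w + z^2*(w - 3) + z*(-w^2 - 6*w + 27) - 42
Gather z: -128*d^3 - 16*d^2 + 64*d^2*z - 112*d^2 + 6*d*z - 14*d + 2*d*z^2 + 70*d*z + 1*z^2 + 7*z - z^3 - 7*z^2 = -128*d^3 - 128*d^2 - 14*d - z^3 + z^2*(2*d - 6) + z*(64*d^2 + 76*d + 7)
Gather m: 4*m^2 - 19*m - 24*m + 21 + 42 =4*m^2 - 43*m + 63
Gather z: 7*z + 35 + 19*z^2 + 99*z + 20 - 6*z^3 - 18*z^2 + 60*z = -6*z^3 + z^2 + 166*z + 55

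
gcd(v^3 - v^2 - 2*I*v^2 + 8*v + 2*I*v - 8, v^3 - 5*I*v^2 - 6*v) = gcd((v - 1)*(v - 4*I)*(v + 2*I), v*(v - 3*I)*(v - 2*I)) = 1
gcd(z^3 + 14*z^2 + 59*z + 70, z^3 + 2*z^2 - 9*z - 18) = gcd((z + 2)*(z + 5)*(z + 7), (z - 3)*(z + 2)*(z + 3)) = z + 2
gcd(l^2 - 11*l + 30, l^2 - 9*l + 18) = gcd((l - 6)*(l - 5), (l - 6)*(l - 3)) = l - 6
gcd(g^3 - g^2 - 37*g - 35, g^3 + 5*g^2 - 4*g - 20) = g + 5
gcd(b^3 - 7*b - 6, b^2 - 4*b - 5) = b + 1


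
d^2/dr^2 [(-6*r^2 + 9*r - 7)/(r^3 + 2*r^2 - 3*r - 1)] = 2*(-6*r^6 + 27*r^5 - 42*r^4 - 127*r^3 - 3*r^2 + 159*r - 110)/(r^9 + 6*r^8 + 3*r^7 - 31*r^6 - 21*r^5 + 60*r^4 + 12*r^3 - 21*r^2 - 9*r - 1)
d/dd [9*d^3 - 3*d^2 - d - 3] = 27*d^2 - 6*d - 1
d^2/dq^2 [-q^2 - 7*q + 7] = -2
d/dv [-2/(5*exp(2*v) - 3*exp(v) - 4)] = (20*exp(v) - 6)*exp(v)/(-5*exp(2*v) + 3*exp(v) + 4)^2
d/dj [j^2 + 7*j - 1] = 2*j + 7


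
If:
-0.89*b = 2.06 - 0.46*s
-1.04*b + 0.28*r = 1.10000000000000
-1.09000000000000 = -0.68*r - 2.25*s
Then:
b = -1.69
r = -2.37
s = 1.20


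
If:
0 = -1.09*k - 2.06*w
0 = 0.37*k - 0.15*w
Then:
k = 0.00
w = 0.00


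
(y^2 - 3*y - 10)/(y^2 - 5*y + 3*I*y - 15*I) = (y + 2)/(y + 3*I)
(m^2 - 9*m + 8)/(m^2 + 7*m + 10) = (m^2 - 9*m + 8)/(m^2 + 7*m + 10)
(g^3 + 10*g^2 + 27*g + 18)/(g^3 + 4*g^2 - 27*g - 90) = (g + 1)/(g - 5)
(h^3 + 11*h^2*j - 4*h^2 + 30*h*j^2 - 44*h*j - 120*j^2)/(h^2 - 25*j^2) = (h^2 + 6*h*j - 4*h - 24*j)/(h - 5*j)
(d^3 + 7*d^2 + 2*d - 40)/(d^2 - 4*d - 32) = (d^2 + 3*d - 10)/(d - 8)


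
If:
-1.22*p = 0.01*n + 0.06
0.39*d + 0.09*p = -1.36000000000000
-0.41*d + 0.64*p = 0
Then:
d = -3.04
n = 231.44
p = -1.95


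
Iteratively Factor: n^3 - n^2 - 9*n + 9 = (n - 3)*(n^2 + 2*n - 3) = (n - 3)*(n - 1)*(n + 3)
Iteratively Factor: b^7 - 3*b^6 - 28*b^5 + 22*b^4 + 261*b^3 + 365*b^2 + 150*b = (b - 5)*(b^6 + 2*b^5 - 18*b^4 - 68*b^3 - 79*b^2 - 30*b) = b*(b - 5)*(b^5 + 2*b^4 - 18*b^3 - 68*b^2 - 79*b - 30) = b*(b - 5)*(b + 1)*(b^4 + b^3 - 19*b^2 - 49*b - 30) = b*(b - 5)^2*(b + 1)*(b^3 + 6*b^2 + 11*b + 6) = b*(b - 5)^2*(b + 1)*(b + 3)*(b^2 + 3*b + 2) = b*(b - 5)^2*(b + 1)^2*(b + 3)*(b + 2)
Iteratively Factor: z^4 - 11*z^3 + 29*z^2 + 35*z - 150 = (z - 3)*(z^3 - 8*z^2 + 5*z + 50) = (z - 3)*(z + 2)*(z^2 - 10*z + 25) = (z - 5)*(z - 3)*(z + 2)*(z - 5)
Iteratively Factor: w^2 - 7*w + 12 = (w - 4)*(w - 3)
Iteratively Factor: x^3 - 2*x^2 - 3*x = (x - 3)*(x^2 + x) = x*(x - 3)*(x + 1)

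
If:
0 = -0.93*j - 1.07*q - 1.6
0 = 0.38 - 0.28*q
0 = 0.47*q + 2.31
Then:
No Solution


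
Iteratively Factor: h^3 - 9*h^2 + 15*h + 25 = (h - 5)*(h^2 - 4*h - 5) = (h - 5)*(h + 1)*(h - 5)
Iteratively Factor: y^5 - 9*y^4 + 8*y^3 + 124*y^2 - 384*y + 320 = (y - 2)*(y^4 - 7*y^3 - 6*y^2 + 112*y - 160) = (y - 4)*(y - 2)*(y^3 - 3*y^2 - 18*y + 40) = (y - 5)*(y - 4)*(y - 2)*(y^2 + 2*y - 8) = (y - 5)*(y - 4)*(y - 2)^2*(y + 4)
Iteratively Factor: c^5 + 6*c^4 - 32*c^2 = (c - 2)*(c^4 + 8*c^3 + 16*c^2) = c*(c - 2)*(c^3 + 8*c^2 + 16*c) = c^2*(c - 2)*(c^2 + 8*c + 16) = c^2*(c - 2)*(c + 4)*(c + 4)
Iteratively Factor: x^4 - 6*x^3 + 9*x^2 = (x - 3)*(x^3 - 3*x^2) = (x - 3)^2*(x^2) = x*(x - 3)^2*(x)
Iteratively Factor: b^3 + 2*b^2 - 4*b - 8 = (b + 2)*(b^2 - 4) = (b - 2)*(b + 2)*(b + 2)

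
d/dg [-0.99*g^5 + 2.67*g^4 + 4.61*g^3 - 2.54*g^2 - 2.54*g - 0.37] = -4.95*g^4 + 10.68*g^3 + 13.83*g^2 - 5.08*g - 2.54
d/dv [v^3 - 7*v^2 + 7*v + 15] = 3*v^2 - 14*v + 7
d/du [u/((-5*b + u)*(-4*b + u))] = 20*b^2/((4*b - u)^2*(5*b - u)^2) - u^2/((4*b - u)^2*(5*b - u)^2)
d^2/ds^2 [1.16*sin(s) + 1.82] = -1.16*sin(s)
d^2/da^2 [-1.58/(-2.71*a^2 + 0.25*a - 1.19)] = (-23.207356*a^2 + 2.1409*a + 1.58*(5.42*a - 0.25)*(10.84*a - 0.5) - 10.190684)/(2.71*a^2 - 0.25*a + 1.19)^3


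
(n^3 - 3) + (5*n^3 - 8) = 6*n^3 - 11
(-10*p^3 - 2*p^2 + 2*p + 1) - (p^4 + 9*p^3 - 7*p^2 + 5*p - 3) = -p^4 - 19*p^3 + 5*p^2 - 3*p + 4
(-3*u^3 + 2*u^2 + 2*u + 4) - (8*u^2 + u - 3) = -3*u^3 - 6*u^2 + u + 7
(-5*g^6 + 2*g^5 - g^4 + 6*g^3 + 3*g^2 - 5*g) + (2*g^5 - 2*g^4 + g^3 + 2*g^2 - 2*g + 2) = -5*g^6 + 4*g^5 - 3*g^4 + 7*g^3 + 5*g^2 - 7*g + 2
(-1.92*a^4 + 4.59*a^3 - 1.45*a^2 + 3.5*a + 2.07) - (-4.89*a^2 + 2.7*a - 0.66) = -1.92*a^4 + 4.59*a^3 + 3.44*a^2 + 0.8*a + 2.73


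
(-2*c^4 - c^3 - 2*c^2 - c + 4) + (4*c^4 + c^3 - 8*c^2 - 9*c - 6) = 2*c^4 - 10*c^2 - 10*c - 2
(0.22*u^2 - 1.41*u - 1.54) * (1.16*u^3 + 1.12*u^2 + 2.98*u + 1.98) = 0.2552*u^5 - 1.3892*u^4 - 2.71*u^3 - 5.491*u^2 - 7.381*u - 3.0492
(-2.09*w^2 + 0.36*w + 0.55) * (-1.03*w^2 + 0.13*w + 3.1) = 2.1527*w^4 - 0.6425*w^3 - 6.9987*w^2 + 1.1875*w + 1.705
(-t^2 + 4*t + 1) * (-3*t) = 3*t^3 - 12*t^2 - 3*t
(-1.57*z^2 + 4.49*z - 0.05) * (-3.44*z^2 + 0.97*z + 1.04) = 5.4008*z^4 - 16.9685*z^3 + 2.8945*z^2 + 4.6211*z - 0.052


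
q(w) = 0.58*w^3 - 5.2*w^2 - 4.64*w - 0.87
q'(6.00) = -4.40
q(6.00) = -90.63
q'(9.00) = 42.70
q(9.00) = -41.01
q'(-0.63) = 2.60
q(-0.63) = -0.16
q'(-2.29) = 28.30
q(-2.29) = -24.48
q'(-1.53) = 15.35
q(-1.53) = -8.02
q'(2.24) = -19.21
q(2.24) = -30.84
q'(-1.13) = 9.33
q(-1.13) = -3.10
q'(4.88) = -13.95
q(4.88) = -79.94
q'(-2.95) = 41.18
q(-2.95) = -47.32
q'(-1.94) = 22.08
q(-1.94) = -15.67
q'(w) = 1.74*w^2 - 10.4*w - 4.64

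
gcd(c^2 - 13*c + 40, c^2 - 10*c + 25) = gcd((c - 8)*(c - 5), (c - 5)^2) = c - 5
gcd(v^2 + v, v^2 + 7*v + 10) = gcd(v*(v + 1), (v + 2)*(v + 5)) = 1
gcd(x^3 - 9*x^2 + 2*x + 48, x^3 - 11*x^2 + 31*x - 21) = x - 3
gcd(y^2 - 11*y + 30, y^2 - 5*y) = y - 5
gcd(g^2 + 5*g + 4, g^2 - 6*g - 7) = g + 1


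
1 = 1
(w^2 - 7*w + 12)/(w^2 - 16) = (w - 3)/(w + 4)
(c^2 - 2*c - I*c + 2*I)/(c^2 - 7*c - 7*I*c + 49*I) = (c^2 - 2*c - I*c + 2*I)/(c^2 - 7*c - 7*I*c + 49*I)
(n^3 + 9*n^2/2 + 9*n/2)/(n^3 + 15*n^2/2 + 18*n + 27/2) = n/(n + 3)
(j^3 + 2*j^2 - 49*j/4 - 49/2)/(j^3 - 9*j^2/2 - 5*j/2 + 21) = (j + 7/2)/(j - 3)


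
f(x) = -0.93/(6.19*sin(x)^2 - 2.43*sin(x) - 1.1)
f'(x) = -0.93*(-12.38*sin(x)*cos(x) + 2.43*cos(x))/(6.19*sin(x)^2 - 2.43*sin(x) - 1.1)^2 = (11.5134*sin(x) - 2.2599)*cos(x)/(-6.19*sin(x)^2 + 2.43*sin(x) + 1.1)^2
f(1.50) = -0.35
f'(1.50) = 0.09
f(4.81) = -0.12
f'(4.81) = -0.02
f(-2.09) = -0.16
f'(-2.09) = 0.19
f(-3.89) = -8.25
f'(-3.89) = -321.69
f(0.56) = 1.44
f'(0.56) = 7.87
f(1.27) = -0.42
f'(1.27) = 0.52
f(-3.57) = 0.89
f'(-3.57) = -2.12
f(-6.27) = 0.82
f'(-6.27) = -1.65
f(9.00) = 0.89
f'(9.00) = -2.05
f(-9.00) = -0.98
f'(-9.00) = 7.03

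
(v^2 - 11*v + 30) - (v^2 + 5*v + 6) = 24 - 16*v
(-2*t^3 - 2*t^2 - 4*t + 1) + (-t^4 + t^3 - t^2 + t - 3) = -t^4 - t^3 - 3*t^2 - 3*t - 2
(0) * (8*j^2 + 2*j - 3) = 0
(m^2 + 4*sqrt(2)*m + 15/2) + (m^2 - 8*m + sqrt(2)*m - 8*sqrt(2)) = 2*m^2 - 8*m + 5*sqrt(2)*m - 8*sqrt(2) + 15/2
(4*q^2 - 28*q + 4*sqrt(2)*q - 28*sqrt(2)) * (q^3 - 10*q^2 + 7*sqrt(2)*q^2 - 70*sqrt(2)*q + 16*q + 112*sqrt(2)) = 4*q^5 - 68*q^4 + 32*sqrt(2)*q^4 - 544*sqrt(2)*q^3 + 400*q^3 - 1400*q^2 + 2752*sqrt(2)*q^2 - 3584*sqrt(2)*q + 4816*q - 6272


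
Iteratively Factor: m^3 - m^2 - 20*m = (m)*(m^2 - m - 20) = m*(m + 4)*(m - 5)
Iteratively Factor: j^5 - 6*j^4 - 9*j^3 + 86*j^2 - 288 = (j - 3)*(j^4 - 3*j^3 - 18*j^2 + 32*j + 96) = (j - 4)*(j - 3)*(j^3 + j^2 - 14*j - 24) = (j - 4)*(j - 3)*(j + 2)*(j^2 - j - 12) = (j - 4)*(j - 3)*(j + 2)*(j + 3)*(j - 4)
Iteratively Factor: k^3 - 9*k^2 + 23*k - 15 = (k - 3)*(k^2 - 6*k + 5) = (k - 5)*(k - 3)*(k - 1)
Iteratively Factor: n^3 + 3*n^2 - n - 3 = (n - 1)*(n^2 + 4*n + 3) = (n - 1)*(n + 3)*(n + 1)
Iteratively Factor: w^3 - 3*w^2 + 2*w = (w - 1)*(w^2 - 2*w) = (w - 2)*(w - 1)*(w)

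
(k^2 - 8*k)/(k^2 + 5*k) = (k - 8)/(k + 5)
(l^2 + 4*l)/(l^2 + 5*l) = (l + 4)/(l + 5)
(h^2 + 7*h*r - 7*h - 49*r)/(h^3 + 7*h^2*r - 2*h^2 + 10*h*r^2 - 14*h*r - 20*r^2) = (h^2 + 7*h*r - 7*h - 49*r)/(h^3 + 7*h^2*r - 2*h^2 + 10*h*r^2 - 14*h*r - 20*r^2)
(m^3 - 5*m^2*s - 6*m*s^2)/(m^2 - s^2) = m*(-m + 6*s)/(-m + s)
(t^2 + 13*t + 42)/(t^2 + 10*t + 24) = (t + 7)/(t + 4)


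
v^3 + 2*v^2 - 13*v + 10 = (v - 2)*(v - 1)*(v + 5)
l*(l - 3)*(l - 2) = l^3 - 5*l^2 + 6*l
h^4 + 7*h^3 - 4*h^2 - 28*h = h*(h - 2)*(h + 2)*(h + 7)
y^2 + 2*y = y*(y + 2)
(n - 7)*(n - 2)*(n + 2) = n^3 - 7*n^2 - 4*n + 28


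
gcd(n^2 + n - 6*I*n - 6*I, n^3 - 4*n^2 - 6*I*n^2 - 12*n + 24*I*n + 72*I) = n - 6*I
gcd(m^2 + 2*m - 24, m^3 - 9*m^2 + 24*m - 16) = m - 4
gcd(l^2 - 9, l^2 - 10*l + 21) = l - 3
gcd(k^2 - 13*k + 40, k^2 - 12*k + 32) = k - 8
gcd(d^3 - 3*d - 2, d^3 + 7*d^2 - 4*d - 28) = d - 2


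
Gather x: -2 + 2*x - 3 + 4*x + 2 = 6*x - 3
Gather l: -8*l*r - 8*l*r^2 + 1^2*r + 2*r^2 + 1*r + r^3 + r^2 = l*(-8*r^2 - 8*r) + r^3 + 3*r^2 + 2*r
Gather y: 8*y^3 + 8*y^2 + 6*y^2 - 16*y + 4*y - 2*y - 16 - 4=8*y^3 + 14*y^2 - 14*y - 20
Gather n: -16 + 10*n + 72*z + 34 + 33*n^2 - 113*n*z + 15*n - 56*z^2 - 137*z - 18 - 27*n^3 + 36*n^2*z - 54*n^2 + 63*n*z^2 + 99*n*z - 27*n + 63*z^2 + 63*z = -27*n^3 + n^2*(36*z - 21) + n*(63*z^2 - 14*z - 2) + 7*z^2 - 2*z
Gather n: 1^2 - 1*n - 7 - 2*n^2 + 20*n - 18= -2*n^2 + 19*n - 24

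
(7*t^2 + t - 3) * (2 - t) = -7*t^3 + 13*t^2 + 5*t - 6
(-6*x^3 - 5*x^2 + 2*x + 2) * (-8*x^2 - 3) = 48*x^5 + 40*x^4 + 2*x^3 - x^2 - 6*x - 6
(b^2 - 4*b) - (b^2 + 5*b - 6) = 6 - 9*b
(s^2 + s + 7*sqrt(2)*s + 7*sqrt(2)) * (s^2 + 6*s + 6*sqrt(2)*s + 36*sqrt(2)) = s^4 + 7*s^3 + 13*sqrt(2)*s^3 + 90*s^2 + 91*sqrt(2)*s^2 + 78*sqrt(2)*s + 588*s + 504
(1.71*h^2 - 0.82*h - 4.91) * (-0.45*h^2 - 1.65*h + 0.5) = -0.7695*h^4 - 2.4525*h^3 + 4.4175*h^2 + 7.6915*h - 2.455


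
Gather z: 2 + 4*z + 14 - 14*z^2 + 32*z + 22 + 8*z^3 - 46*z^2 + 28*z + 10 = 8*z^3 - 60*z^2 + 64*z + 48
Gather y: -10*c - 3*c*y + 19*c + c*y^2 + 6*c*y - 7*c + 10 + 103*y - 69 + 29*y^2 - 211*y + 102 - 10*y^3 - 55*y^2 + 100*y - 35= 2*c - 10*y^3 + y^2*(c - 26) + y*(3*c - 8) + 8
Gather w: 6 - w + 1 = 7 - w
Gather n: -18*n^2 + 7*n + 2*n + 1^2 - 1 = -18*n^2 + 9*n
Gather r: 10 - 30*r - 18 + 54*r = 24*r - 8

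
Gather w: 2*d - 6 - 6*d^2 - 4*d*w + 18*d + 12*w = -6*d^2 + 20*d + w*(12 - 4*d) - 6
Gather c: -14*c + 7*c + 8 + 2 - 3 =7 - 7*c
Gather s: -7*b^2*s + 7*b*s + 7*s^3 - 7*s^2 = 7*s^3 - 7*s^2 + s*(-7*b^2 + 7*b)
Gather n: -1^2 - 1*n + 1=-n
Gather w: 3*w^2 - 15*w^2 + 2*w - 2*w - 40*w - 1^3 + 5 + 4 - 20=-12*w^2 - 40*w - 12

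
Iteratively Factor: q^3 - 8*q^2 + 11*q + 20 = (q - 4)*(q^2 - 4*q - 5) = (q - 4)*(q + 1)*(q - 5)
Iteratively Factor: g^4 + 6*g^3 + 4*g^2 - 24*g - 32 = (g + 2)*(g^3 + 4*g^2 - 4*g - 16) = (g - 2)*(g + 2)*(g^2 + 6*g + 8) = (g - 2)*(g + 2)^2*(g + 4)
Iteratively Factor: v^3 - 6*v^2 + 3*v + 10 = (v - 5)*(v^2 - v - 2) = (v - 5)*(v - 2)*(v + 1)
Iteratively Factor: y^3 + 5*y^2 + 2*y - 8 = (y + 2)*(y^2 + 3*y - 4) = (y + 2)*(y + 4)*(y - 1)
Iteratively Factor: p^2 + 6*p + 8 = (p + 4)*(p + 2)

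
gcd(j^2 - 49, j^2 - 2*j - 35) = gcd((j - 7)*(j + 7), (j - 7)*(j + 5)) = j - 7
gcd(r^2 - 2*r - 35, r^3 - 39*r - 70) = r^2 - 2*r - 35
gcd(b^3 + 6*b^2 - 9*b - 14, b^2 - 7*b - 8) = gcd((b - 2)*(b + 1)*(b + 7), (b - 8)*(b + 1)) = b + 1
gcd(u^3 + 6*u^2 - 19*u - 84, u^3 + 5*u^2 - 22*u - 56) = u^2 + 3*u - 28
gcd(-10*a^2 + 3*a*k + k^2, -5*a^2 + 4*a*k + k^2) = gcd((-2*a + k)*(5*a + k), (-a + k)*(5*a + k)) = 5*a + k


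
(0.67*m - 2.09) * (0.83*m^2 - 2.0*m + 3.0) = 0.5561*m^3 - 3.0747*m^2 + 6.19*m - 6.27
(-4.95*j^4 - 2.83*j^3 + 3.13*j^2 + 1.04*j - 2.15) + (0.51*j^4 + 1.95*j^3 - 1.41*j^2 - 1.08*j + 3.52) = -4.44*j^4 - 0.88*j^3 + 1.72*j^2 - 0.04*j + 1.37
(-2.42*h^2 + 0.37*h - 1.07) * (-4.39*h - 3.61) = 10.6238*h^3 + 7.1119*h^2 + 3.3616*h + 3.8627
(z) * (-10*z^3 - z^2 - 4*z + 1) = -10*z^4 - z^3 - 4*z^2 + z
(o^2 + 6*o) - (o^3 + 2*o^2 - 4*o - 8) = -o^3 - o^2 + 10*o + 8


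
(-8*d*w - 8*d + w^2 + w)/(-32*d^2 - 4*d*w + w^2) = (w + 1)/(4*d + w)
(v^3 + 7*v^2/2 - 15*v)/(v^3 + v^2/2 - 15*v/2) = (v + 6)/(v + 3)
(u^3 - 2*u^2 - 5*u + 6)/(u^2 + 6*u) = (u^3 - 2*u^2 - 5*u + 6)/(u*(u + 6))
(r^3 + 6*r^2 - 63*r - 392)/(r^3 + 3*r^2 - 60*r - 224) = (r + 7)/(r + 4)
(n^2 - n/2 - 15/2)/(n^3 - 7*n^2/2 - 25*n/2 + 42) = (2*n + 5)/(2*n^2 - n - 28)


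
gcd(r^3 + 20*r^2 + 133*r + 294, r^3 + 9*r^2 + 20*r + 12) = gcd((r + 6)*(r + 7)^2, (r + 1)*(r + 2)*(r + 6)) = r + 6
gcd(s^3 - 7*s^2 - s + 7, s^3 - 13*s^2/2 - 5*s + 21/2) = s^2 - 8*s + 7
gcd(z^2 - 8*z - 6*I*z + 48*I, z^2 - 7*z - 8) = z - 8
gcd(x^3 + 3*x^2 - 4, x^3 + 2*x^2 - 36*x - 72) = x + 2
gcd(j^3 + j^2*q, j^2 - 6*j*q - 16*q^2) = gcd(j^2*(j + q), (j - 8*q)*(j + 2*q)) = 1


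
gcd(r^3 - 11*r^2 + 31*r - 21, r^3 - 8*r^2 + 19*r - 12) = r^2 - 4*r + 3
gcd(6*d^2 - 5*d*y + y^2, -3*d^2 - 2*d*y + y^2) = -3*d + y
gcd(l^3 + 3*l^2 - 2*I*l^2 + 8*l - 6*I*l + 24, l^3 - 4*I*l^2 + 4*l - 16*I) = l^2 - 2*I*l + 8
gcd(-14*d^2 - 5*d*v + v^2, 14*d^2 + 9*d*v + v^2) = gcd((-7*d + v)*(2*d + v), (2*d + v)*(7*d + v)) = 2*d + v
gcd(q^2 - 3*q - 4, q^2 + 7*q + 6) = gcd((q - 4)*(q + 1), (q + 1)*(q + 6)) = q + 1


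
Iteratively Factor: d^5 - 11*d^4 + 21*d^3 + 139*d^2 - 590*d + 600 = (d - 2)*(d^4 - 9*d^3 + 3*d^2 + 145*d - 300) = (d - 5)*(d - 2)*(d^3 - 4*d^2 - 17*d + 60) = (d - 5)*(d - 2)*(d + 4)*(d^2 - 8*d + 15) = (d - 5)*(d - 3)*(d - 2)*(d + 4)*(d - 5)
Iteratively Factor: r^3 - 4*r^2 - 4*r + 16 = (r - 4)*(r^2 - 4) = (r - 4)*(r + 2)*(r - 2)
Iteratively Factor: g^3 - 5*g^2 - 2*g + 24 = (g + 2)*(g^2 - 7*g + 12) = (g - 4)*(g + 2)*(g - 3)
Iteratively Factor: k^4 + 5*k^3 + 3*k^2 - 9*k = (k + 3)*(k^3 + 2*k^2 - 3*k) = (k - 1)*(k + 3)*(k^2 + 3*k) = k*(k - 1)*(k + 3)*(k + 3)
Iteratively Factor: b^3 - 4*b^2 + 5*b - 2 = (b - 1)*(b^2 - 3*b + 2) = (b - 2)*(b - 1)*(b - 1)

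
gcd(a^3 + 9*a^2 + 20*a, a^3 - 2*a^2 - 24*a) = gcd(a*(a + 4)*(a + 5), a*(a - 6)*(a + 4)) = a^2 + 4*a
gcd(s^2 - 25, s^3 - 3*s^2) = 1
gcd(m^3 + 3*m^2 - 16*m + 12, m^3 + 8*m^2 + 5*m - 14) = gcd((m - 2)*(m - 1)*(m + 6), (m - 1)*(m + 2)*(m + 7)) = m - 1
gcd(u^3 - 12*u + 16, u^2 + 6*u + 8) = u + 4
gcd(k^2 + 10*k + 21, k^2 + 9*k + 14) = k + 7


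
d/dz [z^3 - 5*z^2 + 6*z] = 3*z^2 - 10*z + 6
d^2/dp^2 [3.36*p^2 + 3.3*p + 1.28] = 6.72000000000000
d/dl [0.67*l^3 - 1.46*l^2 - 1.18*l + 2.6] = 2.01*l^2 - 2.92*l - 1.18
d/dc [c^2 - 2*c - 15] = 2*c - 2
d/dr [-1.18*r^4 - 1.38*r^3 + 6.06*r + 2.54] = -4.72*r^3 - 4.14*r^2 + 6.06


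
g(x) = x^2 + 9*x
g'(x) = 2*x + 9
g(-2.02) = -14.10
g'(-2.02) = 4.96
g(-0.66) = -5.50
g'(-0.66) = 7.68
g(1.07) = 10.77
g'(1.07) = 11.14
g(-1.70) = -12.41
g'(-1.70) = 5.60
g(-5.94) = -18.18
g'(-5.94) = -2.88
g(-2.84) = -17.49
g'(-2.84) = 3.32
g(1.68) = 17.94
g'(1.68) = 12.36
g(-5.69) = -18.83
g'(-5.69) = -2.38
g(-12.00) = 36.00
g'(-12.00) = -15.00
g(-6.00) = -18.00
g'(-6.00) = -3.00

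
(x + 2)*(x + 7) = x^2 + 9*x + 14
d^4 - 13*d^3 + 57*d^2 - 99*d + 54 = (d - 6)*(d - 3)^2*(d - 1)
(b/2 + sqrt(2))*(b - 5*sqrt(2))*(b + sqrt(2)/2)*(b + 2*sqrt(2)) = b^4/2 - sqrt(2)*b^3/4 - 33*b^2/2 - 28*sqrt(2)*b - 20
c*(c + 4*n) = c^2 + 4*c*n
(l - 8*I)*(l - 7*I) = l^2 - 15*I*l - 56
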